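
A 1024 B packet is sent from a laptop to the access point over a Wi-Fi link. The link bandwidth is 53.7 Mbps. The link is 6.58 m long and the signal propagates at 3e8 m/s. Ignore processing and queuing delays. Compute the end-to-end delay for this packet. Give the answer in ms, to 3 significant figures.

L = 1024 × 8 = 8192 bits.
Transmission delay = L/R = 8192 / 53700000 = 0.152551 ms.
Propagation delay = d/s = 6.58 m / 300000000 m/s = 2.19333e-05 ms.
Total = 0.153 ms.

0.153 ms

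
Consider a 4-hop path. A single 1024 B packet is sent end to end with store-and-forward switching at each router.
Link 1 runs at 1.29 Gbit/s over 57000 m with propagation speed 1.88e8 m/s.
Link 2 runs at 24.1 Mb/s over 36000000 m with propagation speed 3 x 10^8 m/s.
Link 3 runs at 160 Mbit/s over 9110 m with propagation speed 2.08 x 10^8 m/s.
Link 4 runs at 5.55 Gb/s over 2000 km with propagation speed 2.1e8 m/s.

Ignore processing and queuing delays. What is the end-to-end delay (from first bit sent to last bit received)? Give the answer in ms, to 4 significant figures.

L = 1024 × 8 = 8192 bits.
Transmission delays (L/R per hop): 0.00635039, 0.339917, 0.0512, 0.00147604 ms; sum = 0.398943 ms.
Propagation delays (d/s per hop): 0.303191, 120, 0.0437981, 9.52381 ms; sum = 129.871 ms.
End-to-end = 130.3 ms.

130.3 ms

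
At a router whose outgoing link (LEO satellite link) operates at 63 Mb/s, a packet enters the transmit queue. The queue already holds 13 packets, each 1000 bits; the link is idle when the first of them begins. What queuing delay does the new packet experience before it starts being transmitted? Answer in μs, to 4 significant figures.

Each queued packet: L/R = 1000/63000000 = 15.873 μs.
13 queued → 206.349 μs.
Queuing delay = 206.3 μs.

206.3 μs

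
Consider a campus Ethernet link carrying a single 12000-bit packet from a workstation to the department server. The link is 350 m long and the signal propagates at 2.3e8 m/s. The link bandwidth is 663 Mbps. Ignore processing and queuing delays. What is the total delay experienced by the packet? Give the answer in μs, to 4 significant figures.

Transmission delay = L/R = 12000 / 663000000 = 18.0995 μs.
Propagation delay = d/s = 350 m / 2.3e+08 m/s = 1.52174 μs.
Total = 19.62 μs.

19.62 μs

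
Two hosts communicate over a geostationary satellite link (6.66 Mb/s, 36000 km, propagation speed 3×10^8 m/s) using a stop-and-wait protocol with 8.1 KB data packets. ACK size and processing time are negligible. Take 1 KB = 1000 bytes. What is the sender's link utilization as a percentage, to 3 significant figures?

3.90 %

t_tx = L/R = 64800/6660000 = 0.00972973 s.
t_prop = 36000000/300000000 = 0.12 s; RTT = 0.24 s.
Cycle = t_tx + RTT = 0.24973 s.
Utilization = t_tx / cycle = 0.00972973/0.24973 = 3.90 %.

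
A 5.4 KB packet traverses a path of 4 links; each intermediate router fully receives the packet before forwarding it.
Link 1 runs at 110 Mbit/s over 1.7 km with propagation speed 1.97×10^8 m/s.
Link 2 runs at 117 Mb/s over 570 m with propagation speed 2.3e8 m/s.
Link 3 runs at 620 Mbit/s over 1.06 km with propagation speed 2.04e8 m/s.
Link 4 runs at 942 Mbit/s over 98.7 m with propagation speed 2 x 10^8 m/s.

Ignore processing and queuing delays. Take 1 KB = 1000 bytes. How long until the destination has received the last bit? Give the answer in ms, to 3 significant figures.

0.894 ms

L = 43200 bits.
Transmission delays (L/R per hop): 0.392727, 0.369231, 0.0696774, 0.0458599 ms; sum = 0.877495 ms.
Propagation delays (d/s per hop): 0.00862944, 0.00247826, 0.00519608, 0.0004935 ms; sum = 0.0167973 ms.
End-to-end = 0.894 ms.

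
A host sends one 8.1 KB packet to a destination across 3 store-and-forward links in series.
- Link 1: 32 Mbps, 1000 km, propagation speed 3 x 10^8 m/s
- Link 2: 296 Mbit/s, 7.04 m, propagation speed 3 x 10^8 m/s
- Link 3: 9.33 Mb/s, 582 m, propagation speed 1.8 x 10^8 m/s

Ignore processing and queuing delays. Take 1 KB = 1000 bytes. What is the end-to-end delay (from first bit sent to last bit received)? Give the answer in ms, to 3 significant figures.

L = 64800 bits.
Transmission delays (L/R per hop): 2.025, 0.218919, 6.94534 ms; sum = 9.18926 ms.
Propagation delays (d/s per hop): 3.33333, 2.34667e-05, 0.00323333 ms; sum = 3.33659 ms.
End-to-end = 12.5 ms.

12.5 ms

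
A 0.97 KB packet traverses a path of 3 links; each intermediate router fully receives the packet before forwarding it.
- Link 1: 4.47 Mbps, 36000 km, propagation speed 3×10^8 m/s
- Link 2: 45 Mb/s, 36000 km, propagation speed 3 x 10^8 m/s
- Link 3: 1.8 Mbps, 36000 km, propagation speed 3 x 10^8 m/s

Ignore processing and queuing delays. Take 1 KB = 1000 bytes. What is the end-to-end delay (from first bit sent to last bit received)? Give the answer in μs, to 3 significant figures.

366000 μs

L = 7760 bits.
Transmission delays (L/R per hop): 1736.02, 172.444, 4311.11 μs; sum = 6219.57 μs.
Propagation delays (d/s per hop): 120000, 120000, 120000 μs; sum = 360000 μs.
End-to-end = 366000 μs.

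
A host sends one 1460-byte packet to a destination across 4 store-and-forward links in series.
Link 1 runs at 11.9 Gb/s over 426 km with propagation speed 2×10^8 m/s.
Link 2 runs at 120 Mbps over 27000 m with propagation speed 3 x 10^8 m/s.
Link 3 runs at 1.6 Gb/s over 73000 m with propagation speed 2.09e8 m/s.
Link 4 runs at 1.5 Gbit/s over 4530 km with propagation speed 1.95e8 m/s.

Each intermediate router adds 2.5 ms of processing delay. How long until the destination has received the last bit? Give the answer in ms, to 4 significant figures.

L = 1460 × 8 = 11680 bits.
Transmission delays (L/R per hop): 0.000981513, 0.0973333, 0.0073, 0.00778667 ms; sum = 0.113402 ms.
Propagation delays (d/s per hop): 2.13, 0.09, 0.349282, 23.2308 ms; sum = 25.8001 ms.
Processing at 3 router(s): 3 × 2.5 ms = 7.5 ms.
End-to-end = 33.41 ms.

33.41 ms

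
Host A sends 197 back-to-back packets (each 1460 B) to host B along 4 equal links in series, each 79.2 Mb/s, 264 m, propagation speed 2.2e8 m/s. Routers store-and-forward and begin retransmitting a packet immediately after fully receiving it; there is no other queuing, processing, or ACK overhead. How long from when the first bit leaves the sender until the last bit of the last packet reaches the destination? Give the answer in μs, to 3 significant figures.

Per-hop transmission t_tx = L/R = 11680/79200000 = 147.475 μs.
Per-hop propagation t_prop = 264/2.2e+08 = 1.2 μs.
Pipeline fill: first packet needs 4·t_tx to clear all hops; remaining 196 packets each add one t_tx.
Total = (4+197-1)·t_tx + 4·t_prop = 200·147.475 + 4·1.2 = 29500 μs.

29500 μs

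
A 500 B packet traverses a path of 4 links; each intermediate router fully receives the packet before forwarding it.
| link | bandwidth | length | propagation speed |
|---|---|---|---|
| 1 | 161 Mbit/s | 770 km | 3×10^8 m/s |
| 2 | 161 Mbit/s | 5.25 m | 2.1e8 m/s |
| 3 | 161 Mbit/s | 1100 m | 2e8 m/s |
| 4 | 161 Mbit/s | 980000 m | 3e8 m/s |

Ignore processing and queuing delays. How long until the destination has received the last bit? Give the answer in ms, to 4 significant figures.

L = 500 × 8 = 4000 bits.
Transmission delay per hop = L/R = 4000/161000000 = 0.0248447 ms; 4 hops → 0.0993789 ms.
Propagation delays (d/s per hop): 2.56667, 2.5e-05, 0.0055, 3.26667 ms; sum = 5.83886 ms.
End-to-end = 5.938 ms.

5.938 ms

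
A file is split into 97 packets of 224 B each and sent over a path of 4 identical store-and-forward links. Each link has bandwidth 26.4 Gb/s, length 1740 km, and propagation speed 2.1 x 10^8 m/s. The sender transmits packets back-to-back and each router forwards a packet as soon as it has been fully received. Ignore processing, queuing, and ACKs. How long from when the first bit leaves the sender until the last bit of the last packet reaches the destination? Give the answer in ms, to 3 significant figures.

Per-hop transmission t_tx = L/R = 1792/26400000000 = 6.78788e-05 ms.
Per-hop propagation t_prop = 1740000/210000000 = 8.28571 ms.
Pipeline fill: first packet needs 4·t_tx to clear all hops; remaining 96 packets each add one t_tx.
Total = (4+97-1)·t_tx + 4·t_prop = 100·6.78788e-05 + 4·8.28571 = 33.1 ms.

33.1 ms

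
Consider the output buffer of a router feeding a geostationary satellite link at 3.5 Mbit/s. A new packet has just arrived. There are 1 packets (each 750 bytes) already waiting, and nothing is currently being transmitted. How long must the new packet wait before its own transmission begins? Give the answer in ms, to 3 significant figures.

Each queued packet: L/R = 6000/3500000 = 1.71429 ms.
1 queued → 1.71429 ms.
Queuing delay = 1.71 ms.

1.71 ms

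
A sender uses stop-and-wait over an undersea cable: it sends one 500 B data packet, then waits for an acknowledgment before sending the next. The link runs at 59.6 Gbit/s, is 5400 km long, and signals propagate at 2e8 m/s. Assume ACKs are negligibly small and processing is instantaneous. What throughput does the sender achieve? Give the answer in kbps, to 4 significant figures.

74.07 kbps

t_tx = L/R = 4000/59600000000 = 6.71141e-08 s.
t_prop = 5400000/200000000 = 0.027 s; RTT = 0.054 s.
Cycle = t_tx + RTT = 0.0540001 s.
Throughput = L / cycle = 4000 / 0.0540001 = 74.07 kbps.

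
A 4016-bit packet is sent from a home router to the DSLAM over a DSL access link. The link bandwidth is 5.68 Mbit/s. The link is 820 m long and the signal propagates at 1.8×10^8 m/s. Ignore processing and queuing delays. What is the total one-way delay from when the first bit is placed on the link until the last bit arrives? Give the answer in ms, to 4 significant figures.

Transmission delay = L/R = 4016 / 5680000 = 0.707042 ms.
Propagation delay = d/s = 820 m / 180000000 m/s = 0.00455556 ms.
Total = 0.7116 ms.

0.7116 ms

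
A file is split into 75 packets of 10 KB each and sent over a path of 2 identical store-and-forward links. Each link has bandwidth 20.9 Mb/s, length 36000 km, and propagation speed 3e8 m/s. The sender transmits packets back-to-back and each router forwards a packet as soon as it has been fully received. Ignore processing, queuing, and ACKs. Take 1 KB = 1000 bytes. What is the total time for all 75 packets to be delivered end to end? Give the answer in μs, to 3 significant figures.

531000 μs

Per-hop transmission t_tx = L/R = 80000/20900000 = 3827.75 μs.
Per-hop propagation t_prop = 36000000/300000000 = 120000 μs.
Pipeline fill: first packet needs 2·t_tx to clear all hops; remaining 74 packets each add one t_tx.
Total = (2+75-1)·t_tx + 2·t_prop = 76·3827.75 + 2·120000 = 531000 μs.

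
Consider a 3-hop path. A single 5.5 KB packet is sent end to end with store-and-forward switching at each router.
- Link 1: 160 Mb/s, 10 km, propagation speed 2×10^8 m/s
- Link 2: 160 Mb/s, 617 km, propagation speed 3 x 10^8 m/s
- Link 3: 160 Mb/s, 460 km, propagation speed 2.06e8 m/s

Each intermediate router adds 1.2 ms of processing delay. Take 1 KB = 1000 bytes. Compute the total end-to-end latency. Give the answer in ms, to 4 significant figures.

L = 44000 bits.
Transmission delay per hop = L/R = 44000/160000000 = 0.275 ms; 3 hops → 0.825 ms.
Propagation delays (d/s per hop): 0.05, 2.05667, 2.23301 ms; sum = 4.33968 ms.
Processing at 2 router(s): 2 × 1.2 ms = 2.4 ms.
End-to-end = 7.565 ms.

7.565 ms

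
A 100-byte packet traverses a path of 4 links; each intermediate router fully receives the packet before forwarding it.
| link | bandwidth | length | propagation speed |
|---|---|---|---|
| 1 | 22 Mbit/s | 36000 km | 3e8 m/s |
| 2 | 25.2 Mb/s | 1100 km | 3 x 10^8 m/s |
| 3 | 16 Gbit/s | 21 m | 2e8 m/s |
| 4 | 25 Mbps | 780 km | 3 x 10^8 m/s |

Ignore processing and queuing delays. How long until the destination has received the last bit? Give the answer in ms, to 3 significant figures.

126 ms

L = 100 × 8 = 800 bits.
Transmission delays (L/R per hop): 0.0363636, 0.031746, 5e-05, 0.032 ms; sum = 0.10016 ms.
Propagation delays (d/s per hop): 120, 3.66667, 0.000105, 2.6 ms; sum = 126.267 ms.
End-to-end = 126 ms.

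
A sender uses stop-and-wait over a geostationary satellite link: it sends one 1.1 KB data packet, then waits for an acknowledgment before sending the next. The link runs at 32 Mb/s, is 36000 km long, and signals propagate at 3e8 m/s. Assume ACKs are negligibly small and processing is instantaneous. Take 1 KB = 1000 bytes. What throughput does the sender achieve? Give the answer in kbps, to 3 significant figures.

t_tx = L/R = 8800/32000000 = 0.000275 s.
t_prop = 36000000/300000000 = 0.12 s; RTT = 0.24 s.
Cycle = t_tx + RTT = 0.240275 s.
Throughput = L / cycle = 8800 / 0.240275 = 36.6 kbps.

36.6 kbps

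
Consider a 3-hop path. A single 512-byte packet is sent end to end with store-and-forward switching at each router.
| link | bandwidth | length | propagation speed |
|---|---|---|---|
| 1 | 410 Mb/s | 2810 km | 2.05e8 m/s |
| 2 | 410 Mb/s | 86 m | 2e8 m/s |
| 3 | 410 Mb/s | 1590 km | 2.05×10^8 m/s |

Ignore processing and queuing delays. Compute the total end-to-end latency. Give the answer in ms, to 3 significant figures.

L = 512 × 8 = 4096 bits.
Transmission delay per hop = L/R = 4096/410000000 = 0.00999024 ms; 3 hops → 0.0299707 ms.
Propagation delays (d/s per hop): 13.7073, 0.00043, 7.7561 ms; sum = 21.4638 ms.
End-to-end = 21.5 ms.

21.5 ms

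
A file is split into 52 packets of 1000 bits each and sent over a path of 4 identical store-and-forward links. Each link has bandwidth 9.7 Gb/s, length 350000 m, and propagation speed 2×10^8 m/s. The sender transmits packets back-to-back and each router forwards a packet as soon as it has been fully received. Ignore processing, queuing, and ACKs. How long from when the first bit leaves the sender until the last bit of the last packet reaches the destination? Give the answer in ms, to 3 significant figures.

Per-hop transmission t_tx = L/R = 1000/9700000000 = 0.000103093 ms.
Per-hop propagation t_prop = 350000/200000000 = 1.75 ms.
Pipeline fill: first packet needs 4·t_tx to clear all hops; remaining 51 packets each add one t_tx.
Total = (4+52-1)·t_tx + 4·t_prop = 55·0.000103093 + 4·1.75 = 7.01 ms.

7.01 ms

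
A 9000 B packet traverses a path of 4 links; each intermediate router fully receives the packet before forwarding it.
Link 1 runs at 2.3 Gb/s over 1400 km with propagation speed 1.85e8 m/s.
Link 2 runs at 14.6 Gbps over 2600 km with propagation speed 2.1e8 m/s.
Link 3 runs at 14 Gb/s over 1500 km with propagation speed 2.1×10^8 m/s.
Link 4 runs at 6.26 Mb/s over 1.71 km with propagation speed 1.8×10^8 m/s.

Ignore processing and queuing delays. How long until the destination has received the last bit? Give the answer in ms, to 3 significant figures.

38.6 ms

L = 9000 × 8 = 72000 bits.
Transmission delays (L/R per hop): 0.0313043, 0.00493151, 0.00514286, 11.5016 ms; sum = 11.543 ms.
Propagation delays (d/s per hop): 7.56757, 12.381, 7.14286, 0.0095 ms; sum = 27.1009 ms.
End-to-end = 38.6 ms.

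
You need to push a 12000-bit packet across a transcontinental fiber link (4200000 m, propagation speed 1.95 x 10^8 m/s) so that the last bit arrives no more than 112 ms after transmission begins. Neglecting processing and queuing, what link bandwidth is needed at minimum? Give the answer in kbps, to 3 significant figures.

Propagation delay = 4200000 / 195000000 = 21.5385 ms.
Transmission budget = 112 − 21.5385 = 90.4615 ms.
R ≥ L / t_tx = 12000 bits / 0.0904615 s = 133 kbps.

133 kbps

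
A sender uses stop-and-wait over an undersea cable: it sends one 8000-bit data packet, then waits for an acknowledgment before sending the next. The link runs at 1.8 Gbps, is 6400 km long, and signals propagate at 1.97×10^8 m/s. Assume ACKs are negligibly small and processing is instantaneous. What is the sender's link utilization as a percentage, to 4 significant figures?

t_tx = L/R = 8000/1800000000 = 4.44444e-06 s.
t_prop = 6400000/197000000 = 0.0324873 s; RTT = 0.0649746 s.
Cycle = t_tx + RTT = 0.0649791 s.
Utilization = t_tx / cycle = 4.44444e-06/0.0649791 = 0.006840 %.

0.006840 %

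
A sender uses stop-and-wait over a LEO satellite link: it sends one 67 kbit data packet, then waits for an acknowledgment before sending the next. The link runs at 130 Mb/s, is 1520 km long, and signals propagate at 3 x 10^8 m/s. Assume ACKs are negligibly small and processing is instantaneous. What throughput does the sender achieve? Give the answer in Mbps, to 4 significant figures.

t_tx = L/R = 67000/130000000 = 0.000515385 s.
t_prop = 1520000/300000000 = 0.00506667 s; RTT = 0.0101333 s.
Cycle = t_tx + RTT = 0.0106487 s.
Throughput = L / cycle = 67000 / 0.0106487 = 6.292 Mbps.

6.292 Mbps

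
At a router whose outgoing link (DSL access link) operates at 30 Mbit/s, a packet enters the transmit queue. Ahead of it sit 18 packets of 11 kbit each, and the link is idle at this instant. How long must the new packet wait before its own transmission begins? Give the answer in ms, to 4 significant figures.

Each queued packet: L/R = 11000/30000000 = 0.366667 ms.
18 queued → 6.6 ms.
Queuing delay = 6.600 ms.

6.600 ms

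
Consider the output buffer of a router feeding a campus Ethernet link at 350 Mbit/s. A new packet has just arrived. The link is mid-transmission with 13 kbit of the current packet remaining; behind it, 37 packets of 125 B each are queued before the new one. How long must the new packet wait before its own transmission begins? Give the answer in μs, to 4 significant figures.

Each queued packet: L/R = 1000/350000000 = 2.85714 μs.
37 queued → 105.714 μs.
Plus remaining 13000 bits of current packet: 37.1429 μs.
Queuing delay = 142.9 μs.

142.9 μs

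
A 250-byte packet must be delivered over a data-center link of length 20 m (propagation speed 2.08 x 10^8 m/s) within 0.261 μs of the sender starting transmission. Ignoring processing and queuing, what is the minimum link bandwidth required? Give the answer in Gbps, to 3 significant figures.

12.1 Gbps

L = 2000 bits.
Propagation delay = 20 / 208000000 = 0.0961538 μs.
Transmission budget = 0.261 − 0.0961538 = 0.164846 μs.
R ≥ L / t_tx = 2000 bits / 1.64846e-07 s = 12.1 Gbps.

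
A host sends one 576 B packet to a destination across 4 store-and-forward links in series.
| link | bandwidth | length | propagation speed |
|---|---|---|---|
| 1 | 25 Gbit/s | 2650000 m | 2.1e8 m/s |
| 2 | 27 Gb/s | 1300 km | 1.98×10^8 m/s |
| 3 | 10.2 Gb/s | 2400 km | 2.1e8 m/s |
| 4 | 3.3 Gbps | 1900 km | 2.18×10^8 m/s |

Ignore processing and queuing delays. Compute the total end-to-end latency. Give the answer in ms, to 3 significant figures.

39.3 ms

L = 576 × 8 = 4608 bits.
Transmission delays (L/R per hop): 0.00018432, 0.000170667, 0.000451765, 0.00139636 ms; sum = 0.00220312 ms.
Propagation delays (d/s per hop): 12.619, 6.56566, 11.4286, 8.7156 ms; sum = 39.3289 ms.
End-to-end = 39.3 ms.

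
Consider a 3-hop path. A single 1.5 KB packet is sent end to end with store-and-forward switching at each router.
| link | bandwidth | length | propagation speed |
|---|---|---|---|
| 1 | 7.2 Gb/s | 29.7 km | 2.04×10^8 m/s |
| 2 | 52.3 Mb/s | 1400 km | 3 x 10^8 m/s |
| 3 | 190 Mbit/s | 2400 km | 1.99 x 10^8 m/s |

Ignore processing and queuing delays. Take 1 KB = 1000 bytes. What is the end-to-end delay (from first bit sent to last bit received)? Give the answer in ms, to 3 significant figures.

17.2 ms

L = 12000 bits.
Transmission delays (L/R per hop): 0.00166667, 0.229446, 0.0631579 ms; sum = 0.29427 ms.
Propagation delays (d/s per hop): 0.145588, 4.66667, 12.0603 ms; sum = 16.8726 ms.
End-to-end = 17.2 ms.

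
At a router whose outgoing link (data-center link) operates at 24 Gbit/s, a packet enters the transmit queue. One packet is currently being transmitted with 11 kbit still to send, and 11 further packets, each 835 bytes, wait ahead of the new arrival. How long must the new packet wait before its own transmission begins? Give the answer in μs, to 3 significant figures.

Each queued packet: L/R = 6680/24000000000 = 0.278333 μs.
11 queued → 3.06167 μs.
Plus remaining 11000 bits of current packet: 0.458333 μs.
Queuing delay = 3.52 μs.

3.52 μs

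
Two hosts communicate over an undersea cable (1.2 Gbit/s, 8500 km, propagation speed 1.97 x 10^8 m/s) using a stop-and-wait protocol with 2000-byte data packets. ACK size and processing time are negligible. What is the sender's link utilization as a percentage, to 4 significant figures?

0.01545 %

t_tx = L/R = 16000/1200000000 = 1.33333e-05 s.
t_prop = 8500000/197000000 = 0.0431472 s; RTT = 0.0862944 s.
Cycle = t_tx + RTT = 0.0863077 s.
Utilization = t_tx / cycle = 1.33333e-05/0.0863077 = 0.01545 %.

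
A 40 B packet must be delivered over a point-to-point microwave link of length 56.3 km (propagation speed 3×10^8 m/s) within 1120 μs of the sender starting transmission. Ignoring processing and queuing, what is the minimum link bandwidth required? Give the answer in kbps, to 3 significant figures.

343 kbps

L = 320 bits.
Propagation delay = 56300 / 300000000 = 187.667 μs.
Transmission budget = 1120 − 187.667 = 932.333 μs.
R ≥ L / t_tx = 320 bits / 0.000932333 s = 343 kbps.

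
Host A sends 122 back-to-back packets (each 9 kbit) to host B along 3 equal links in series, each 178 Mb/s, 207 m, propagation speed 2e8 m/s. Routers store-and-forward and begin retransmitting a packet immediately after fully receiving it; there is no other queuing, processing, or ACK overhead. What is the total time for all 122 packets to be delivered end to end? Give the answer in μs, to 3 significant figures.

Per-hop transmission t_tx = L/R = 9000/178000000 = 50.5618 μs.
Per-hop propagation t_prop = 207/200000000 = 1.035 μs.
Pipeline fill: first packet needs 3·t_tx to clear all hops; remaining 121 packets each add one t_tx.
Total = (3+122-1)·t_tx + 3·t_prop = 124·50.5618 + 3·1.035 = 6270 μs.

6270 μs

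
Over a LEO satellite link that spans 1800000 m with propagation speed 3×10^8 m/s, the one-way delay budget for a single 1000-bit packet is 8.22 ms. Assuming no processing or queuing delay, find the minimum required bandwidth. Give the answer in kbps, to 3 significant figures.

Propagation delay = 1800000 / 300000000 = 6 ms.
Transmission budget = 8.22 − 6 = 2.22 ms.
R ≥ L / t_tx = 1000 bits / 0.00222 s = 450 kbps.

450 kbps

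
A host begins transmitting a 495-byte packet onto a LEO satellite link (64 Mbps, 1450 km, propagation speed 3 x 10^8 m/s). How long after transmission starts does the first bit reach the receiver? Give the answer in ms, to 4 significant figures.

4.833 ms

First bit experiences only propagation delay: d/s = 1450000/300000000 = 4.833 ms.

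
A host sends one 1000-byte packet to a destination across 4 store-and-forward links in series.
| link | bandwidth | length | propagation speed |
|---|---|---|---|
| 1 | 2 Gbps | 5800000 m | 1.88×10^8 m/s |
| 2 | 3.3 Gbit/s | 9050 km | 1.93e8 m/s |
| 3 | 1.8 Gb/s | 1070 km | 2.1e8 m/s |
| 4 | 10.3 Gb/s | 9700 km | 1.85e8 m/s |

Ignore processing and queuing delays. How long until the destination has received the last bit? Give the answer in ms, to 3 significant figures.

L = 1000 × 8 = 8000 bits.
Transmission delays (L/R per hop): 0.004, 0.00242424, 0.00444444, 0.000776699 ms; sum = 0.0116454 ms.
Propagation delays (d/s per hop): 30.8511, 46.8912, 5.09524, 52.4324 ms; sum = 135.27 ms.
End-to-end = 135 ms.

135 ms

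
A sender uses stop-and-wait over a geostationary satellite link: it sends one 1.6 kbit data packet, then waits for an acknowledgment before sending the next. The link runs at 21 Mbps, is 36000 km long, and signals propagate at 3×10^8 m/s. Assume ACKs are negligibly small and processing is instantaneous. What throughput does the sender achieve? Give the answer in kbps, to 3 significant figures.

6.66 kbps

t_tx = L/R = 1600/21000000 = 7.61905e-05 s.
t_prop = 36000000/300000000 = 0.12 s; RTT = 0.24 s.
Cycle = t_tx + RTT = 0.240076 s.
Throughput = L / cycle = 1600 / 0.240076 = 6.66 kbps.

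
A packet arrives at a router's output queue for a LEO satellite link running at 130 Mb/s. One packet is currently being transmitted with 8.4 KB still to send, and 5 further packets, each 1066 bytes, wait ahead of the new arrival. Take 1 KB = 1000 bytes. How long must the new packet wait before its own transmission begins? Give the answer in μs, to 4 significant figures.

844.9 μs

Each queued packet: L/R = 8528/130000000 = 65.6 μs.
5 queued → 328 μs.
Plus remaining 67200 bits of current packet: 516.923 μs.
Queuing delay = 844.9 μs.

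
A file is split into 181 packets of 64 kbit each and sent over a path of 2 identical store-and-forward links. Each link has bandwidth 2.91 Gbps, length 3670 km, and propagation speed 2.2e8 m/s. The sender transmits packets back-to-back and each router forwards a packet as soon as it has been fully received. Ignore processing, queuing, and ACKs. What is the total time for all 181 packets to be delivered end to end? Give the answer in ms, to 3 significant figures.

37.4 ms

Per-hop transmission t_tx = L/R = 64000/2910000000 = 0.0219931 ms.
Per-hop propagation t_prop = 3670000/2.2e+08 = 16.6818 ms.
Pipeline fill: first packet needs 2·t_tx to clear all hops; remaining 180 packets each add one t_tx.
Total = (2+181-1)·t_tx + 2·t_prop = 182·0.0219931 + 2·16.6818 = 37.4 ms.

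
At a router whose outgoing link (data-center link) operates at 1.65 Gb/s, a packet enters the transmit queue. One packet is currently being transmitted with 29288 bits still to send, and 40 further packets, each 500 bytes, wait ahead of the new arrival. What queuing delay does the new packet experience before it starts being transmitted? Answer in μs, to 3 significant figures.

Each queued packet: L/R = 4000/1650000000 = 2.42424 μs.
40 queued → 96.9697 μs.
Plus remaining 29288 bits of current packet: 17.7503 μs.
Queuing delay = 115 μs.

115 μs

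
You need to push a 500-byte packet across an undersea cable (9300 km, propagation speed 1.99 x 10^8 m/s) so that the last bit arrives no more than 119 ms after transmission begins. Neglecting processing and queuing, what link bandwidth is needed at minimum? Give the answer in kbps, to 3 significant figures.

L = 4000 bits.
Propagation delay = 9300000 / 199000000 = 46.7337 ms.
Transmission budget = 119 − 46.7337 = 72.2663 ms.
R ≥ L / t_tx = 4000 bits / 0.0722663 s = 55.4 kbps.

55.4 kbps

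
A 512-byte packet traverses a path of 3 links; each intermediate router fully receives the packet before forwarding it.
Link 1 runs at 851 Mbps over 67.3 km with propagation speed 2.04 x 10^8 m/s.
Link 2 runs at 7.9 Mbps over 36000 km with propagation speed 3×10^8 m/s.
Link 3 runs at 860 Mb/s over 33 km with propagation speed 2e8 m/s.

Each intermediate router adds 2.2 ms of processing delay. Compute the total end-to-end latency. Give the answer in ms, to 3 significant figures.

125 ms

L = 512 × 8 = 4096 bits.
Transmission delays (L/R per hop): 0.00481316, 0.518481, 0.00476279 ms; sum = 0.528057 ms.
Propagation delays (d/s per hop): 0.329902, 120, 0.165 ms; sum = 120.495 ms.
Processing at 2 router(s): 2 × 2.2 ms = 4.4 ms.
End-to-end = 125 ms.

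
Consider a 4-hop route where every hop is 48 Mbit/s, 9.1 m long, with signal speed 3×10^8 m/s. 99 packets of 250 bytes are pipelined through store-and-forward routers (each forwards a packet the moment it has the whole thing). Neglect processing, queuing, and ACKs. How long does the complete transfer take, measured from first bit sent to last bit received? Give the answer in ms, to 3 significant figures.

Per-hop transmission t_tx = L/R = 2000/48000000 = 0.0416667 ms.
Per-hop propagation t_prop = 9.1/300000000 = 3.03333e-05 ms.
Pipeline fill: first packet needs 4·t_tx to clear all hops; remaining 98 packets each add one t_tx.
Total = (4+99-1)·t_tx + 4·t_prop = 102·0.0416667 + 4·3.03333e-05 = 4.25 ms.

4.25 ms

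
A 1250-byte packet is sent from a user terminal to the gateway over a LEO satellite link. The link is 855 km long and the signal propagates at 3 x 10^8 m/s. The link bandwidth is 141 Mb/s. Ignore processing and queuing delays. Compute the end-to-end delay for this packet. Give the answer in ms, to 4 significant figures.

2.921 ms

L = 1250 × 8 = 10000 bits.
Transmission delay = L/R = 10000 / 141000000 = 0.070922 ms.
Propagation delay = d/s = 855000 m / 300000000 m/s = 2.85 ms.
Total = 2.921 ms.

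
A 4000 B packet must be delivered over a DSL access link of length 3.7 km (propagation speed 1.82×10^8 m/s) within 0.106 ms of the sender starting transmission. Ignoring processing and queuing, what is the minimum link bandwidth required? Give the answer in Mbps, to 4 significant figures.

373.5 Mbps

L = 32000 bits.
Propagation delay = 3700 / 182000000 = 0.0203297 ms.
Transmission budget = 0.106 − 0.0203297 = 0.0856703 ms.
R ≥ L / t_tx = 32000 bits / 8.56703e-05 s = 373.5 Mbps.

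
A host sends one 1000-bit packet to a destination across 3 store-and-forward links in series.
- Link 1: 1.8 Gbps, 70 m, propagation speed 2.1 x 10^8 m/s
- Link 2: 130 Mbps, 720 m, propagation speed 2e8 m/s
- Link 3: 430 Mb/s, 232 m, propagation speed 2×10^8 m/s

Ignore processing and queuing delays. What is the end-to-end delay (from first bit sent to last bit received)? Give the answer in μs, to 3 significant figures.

15.7 μs

Transmission delays (L/R per hop): 0.555556, 7.69231, 2.32558 μs; sum = 10.5734 μs.
Propagation delays (d/s per hop): 0.333333, 3.6, 1.16 μs; sum = 5.09333 μs.
End-to-end = 15.7 μs.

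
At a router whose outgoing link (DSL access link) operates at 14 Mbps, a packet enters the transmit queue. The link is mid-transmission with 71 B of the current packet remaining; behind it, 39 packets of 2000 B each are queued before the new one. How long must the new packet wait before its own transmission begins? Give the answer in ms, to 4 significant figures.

44.61 ms

Each queued packet: L/R = 16000/14000000 = 1.14286 ms.
39 queued → 44.5714 ms.
Plus remaining 568 bits of current packet: 0.0405714 ms.
Queuing delay = 44.61 ms.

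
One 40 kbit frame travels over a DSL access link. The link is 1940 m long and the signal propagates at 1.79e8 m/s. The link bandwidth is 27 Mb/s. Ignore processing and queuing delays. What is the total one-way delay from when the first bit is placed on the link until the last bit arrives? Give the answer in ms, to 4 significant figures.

L = 40000 bits.
Transmission delay = L/R = 40000 / 27000000 = 1.48148 ms.
Propagation delay = d/s = 1940 m / 179000000 m/s = 0.010838 ms.
Total = 1.492 ms.

1.492 ms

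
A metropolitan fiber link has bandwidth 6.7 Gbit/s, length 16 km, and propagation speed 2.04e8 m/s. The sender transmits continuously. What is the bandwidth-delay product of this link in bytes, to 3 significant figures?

Propagation delay = 16000 / 204000000 = 7.84314e-05 s.
BDP = R × t_prop = 6700000000 × 7.84314e-05 = 525490 bits.
In bytes: 525490/8 = 65700 bytes.

65700 bytes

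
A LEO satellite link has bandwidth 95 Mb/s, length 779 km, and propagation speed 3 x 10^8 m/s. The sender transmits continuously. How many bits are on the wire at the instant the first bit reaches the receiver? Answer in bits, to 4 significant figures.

246700 bits

Propagation delay = 779000 / 300000000 = 0.00259667 s.
BDP = R × t_prop = 95000000 × 0.00259667 = 246683 bits.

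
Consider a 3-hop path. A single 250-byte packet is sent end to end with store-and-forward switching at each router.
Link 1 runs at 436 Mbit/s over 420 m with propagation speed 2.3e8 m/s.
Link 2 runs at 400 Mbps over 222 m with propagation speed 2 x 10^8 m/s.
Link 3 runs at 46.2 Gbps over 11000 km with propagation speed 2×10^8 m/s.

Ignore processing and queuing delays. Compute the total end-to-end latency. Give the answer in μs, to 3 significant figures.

55000 μs

L = 250 × 8 = 2000 bits.
Transmission delays (L/R per hop): 4.58716, 5, 0.04329 μs; sum = 9.63045 μs.
Propagation delays (d/s per hop): 1.82609, 1.11, 55000 μs; sum = 55002.9 μs.
End-to-end = 55000 μs.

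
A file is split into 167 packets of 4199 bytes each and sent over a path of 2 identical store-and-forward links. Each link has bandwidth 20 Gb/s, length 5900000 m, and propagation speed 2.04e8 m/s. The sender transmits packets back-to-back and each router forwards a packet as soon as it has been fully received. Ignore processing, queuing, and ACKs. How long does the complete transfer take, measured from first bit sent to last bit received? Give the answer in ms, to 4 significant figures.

58.13 ms

Per-hop transmission t_tx = L/R = 33592/20000000000 = 0.0016796 ms.
Per-hop propagation t_prop = 5900000/204000000 = 28.9216 ms.
Pipeline fill: first packet needs 2·t_tx to clear all hops; remaining 166 packets each add one t_tx.
Total = (2+167-1)·t_tx + 2·t_prop = 168·0.0016796 + 2·28.9216 = 58.13 ms.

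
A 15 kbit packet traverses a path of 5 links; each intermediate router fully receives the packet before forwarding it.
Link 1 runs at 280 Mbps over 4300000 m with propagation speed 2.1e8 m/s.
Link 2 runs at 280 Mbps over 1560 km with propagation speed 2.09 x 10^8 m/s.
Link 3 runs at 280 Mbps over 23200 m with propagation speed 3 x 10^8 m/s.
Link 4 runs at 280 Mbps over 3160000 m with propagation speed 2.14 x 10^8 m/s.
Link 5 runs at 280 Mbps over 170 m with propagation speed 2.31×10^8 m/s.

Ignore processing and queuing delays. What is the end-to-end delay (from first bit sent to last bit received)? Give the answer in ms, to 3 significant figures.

L = 15000 bits.
Transmission delay per hop = L/R = 15000/280000000 = 0.0535714 ms; 5 hops → 0.267857 ms.
Propagation delays (d/s per hop): 20.4762, 7.46411, 0.0773333, 14.7664, 0.000735931 ms; sum = 42.7847 ms.
End-to-end = 43.1 ms.

43.1 ms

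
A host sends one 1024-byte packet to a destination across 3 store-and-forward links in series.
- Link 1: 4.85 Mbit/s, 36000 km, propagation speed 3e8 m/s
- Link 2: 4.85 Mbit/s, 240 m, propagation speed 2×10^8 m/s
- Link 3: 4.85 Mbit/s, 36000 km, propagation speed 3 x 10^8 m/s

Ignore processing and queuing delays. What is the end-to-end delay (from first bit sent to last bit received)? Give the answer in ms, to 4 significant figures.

L = 1024 × 8 = 8192 bits.
Transmission delay per hop = L/R = 8192/4850000 = 1.68907 ms; 3 hops → 5.06722 ms.
Propagation delays (d/s per hop): 120, 0.0012, 120 ms; sum = 240.001 ms.
End-to-end = 245.1 ms.

245.1 ms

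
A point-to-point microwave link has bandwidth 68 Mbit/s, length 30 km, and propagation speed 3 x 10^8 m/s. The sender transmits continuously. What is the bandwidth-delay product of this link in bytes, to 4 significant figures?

Propagation delay = 30000 / 300000000 = 0.0001 s.
BDP = R × t_prop = 68000000 × 0.0001 = 6800 bits.
In bytes: 6800/8 = 850.0 bytes.

850.0 bytes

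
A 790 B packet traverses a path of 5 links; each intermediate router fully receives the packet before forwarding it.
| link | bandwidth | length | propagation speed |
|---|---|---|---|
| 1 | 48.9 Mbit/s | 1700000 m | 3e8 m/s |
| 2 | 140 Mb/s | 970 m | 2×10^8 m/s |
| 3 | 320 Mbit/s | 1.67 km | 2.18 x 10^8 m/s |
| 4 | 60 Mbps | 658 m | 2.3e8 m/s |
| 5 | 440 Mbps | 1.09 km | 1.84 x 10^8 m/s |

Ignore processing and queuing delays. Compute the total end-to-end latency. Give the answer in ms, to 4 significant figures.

6.002 ms

L = 790 × 8 = 6320 bits.
Transmission delays (L/R per hop): 0.129243, 0.0451429, 0.01975, 0.105333, 0.0143636 ms; sum = 0.313833 ms.
Propagation delays (d/s per hop): 5.66667, 0.00485, 0.00766055, 0.00286087, 0.00592391 ms; sum = 5.68796 ms.
End-to-end = 6.002 ms.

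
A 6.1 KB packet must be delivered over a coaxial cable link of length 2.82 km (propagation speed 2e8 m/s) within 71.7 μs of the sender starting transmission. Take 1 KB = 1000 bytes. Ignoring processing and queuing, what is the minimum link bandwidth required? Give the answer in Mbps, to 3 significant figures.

L = 48800 bits.
Propagation delay = 2820 / 200000000 = 14.1 μs.
Transmission budget = 71.7 − 14.1 = 57.6 μs.
R ≥ L / t_tx = 48800 bits / 5.76e-05 s = 847 Mbps.

847 Mbps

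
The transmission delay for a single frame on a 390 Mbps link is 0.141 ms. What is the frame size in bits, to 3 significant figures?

L = R × t_tx = 390000000 b/s × 0.000141 s = 54990 bits.

55000 bits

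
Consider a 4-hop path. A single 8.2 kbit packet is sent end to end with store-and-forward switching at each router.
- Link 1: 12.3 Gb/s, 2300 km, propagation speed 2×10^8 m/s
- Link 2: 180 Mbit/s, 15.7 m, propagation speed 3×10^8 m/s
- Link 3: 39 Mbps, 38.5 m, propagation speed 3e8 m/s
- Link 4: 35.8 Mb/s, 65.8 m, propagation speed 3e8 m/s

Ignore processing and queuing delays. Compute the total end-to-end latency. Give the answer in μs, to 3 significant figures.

12000 μs

L = 8200 bits.
Transmission delays (L/R per hop): 0.666667, 45.5556, 210.256, 229.05 μs; sum = 485.529 μs.
Propagation delays (d/s per hop): 11500, 0.0523333, 0.128333, 0.219333 μs; sum = 11500.4 μs.
End-to-end = 12000 μs.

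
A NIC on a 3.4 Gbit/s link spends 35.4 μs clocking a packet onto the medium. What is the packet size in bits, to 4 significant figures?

120400 bits

L = R × t_tx = 3400000000 b/s × 3.54e-05 s = 120360 bits.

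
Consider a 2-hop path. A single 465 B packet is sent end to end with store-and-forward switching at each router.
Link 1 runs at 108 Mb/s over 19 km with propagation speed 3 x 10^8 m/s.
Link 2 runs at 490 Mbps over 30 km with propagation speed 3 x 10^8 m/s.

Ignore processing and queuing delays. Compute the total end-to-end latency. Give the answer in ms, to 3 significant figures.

L = 465 × 8 = 3720 bits.
Transmission delays (L/R per hop): 0.0344444, 0.00759184 ms; sum = 0.0420363 ms.
Propagation delays (d/s per hop): 0.0633333, 0.1 ms; sum = 0.163333 ms.
End-to-end = 0.205 ms.

0.205 ms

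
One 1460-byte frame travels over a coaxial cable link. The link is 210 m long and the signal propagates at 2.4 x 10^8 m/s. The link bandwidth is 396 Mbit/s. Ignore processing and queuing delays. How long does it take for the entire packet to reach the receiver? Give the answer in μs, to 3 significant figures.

L = 1460 × 8 = 11680 bits.
Transmission delay = L/R = 11680 / 396000000 = 29.4949 μs.
Propagation delay = d/s = 210 m / 240000000 m/s = 0.875 μs.
Total = 30.4 μs.

30.4 μs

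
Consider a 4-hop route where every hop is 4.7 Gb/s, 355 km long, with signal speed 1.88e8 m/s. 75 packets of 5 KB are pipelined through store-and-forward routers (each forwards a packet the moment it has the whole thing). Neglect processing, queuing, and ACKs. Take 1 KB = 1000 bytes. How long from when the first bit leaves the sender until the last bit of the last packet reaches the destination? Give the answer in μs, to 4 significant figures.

Per-hop transmission t_tx = L/R = 40000/4700000000 = 8.51064 μs.
Per-hop propagation t_prop = 355000/188000000 = 1888.3 μs.
Pipeline fill: first packet needs 4·t_tx to clear all hops; remaining 74 packets each add one t_tx.
Total = (4+75-1)·t_tx + 4·t_prop = 78·8.51064 + 4·1888.3 = 8217 μs.

8217 μs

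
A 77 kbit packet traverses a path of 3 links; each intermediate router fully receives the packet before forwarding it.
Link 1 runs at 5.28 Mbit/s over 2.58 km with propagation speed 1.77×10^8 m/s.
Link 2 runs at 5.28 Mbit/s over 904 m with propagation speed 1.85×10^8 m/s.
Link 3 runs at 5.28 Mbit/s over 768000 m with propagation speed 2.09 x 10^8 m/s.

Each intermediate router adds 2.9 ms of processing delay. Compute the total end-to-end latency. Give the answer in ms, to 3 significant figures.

53.2 ms

L = 77000 bits.
Transmission delay per hop = L/R = 77000/5280000 = 14.5833 ms; 3 hops → 43.75 ms.
Propagation delays (d/s per hop): 0.0145763, 0.00488649, 3.67464 ms; sum = 3.6941 ms.
Processing at 2 router(s): 2 × 2.9 ms = 5.8 ms.
End-to-end = 53.2 ms.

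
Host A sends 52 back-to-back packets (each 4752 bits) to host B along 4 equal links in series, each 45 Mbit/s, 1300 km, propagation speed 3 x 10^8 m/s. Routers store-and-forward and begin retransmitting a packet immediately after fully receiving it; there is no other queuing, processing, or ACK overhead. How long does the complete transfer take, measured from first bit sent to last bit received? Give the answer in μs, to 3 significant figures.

23100 μs

Per-hop transmission t_tx = L/R = 4752/45000000 = 105.6 μs.
Per-hop propagation t_prop = 1300000/300000000 = 4333.33 μs.
Pipeline fill: first packet needs 4·t_tx to clear all hops; remaining 51 packets each add one t_tx.
Total = (4+52-1)·t_tx + 4·t_prop = 55·105.6 + 4·4333.33 = 23100 μs.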